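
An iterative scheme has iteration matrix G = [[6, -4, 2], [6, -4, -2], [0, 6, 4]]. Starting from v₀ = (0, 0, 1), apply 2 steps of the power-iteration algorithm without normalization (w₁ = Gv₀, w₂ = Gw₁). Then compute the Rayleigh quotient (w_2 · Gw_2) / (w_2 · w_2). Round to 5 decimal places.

λ ≈ 5.59322

w1 = Gv₀ = (6·0 + (-4)·0 + 2·1; 6·0 + (-4)·0 + (-2)·1; 0·0 + 6·0 + 4·1) = (2, -2, 4)
w2 = Gw1 = (6·2 + (-4)·(-2) + 2·4; 6·2 + (-4)·(-2) + (-2)·4; 0·2 + 6·(-2) + 4·4) = (28, 12, 4)
Gw2 = (128, 112, 88)
w2·Gw2 = 28·128 + 12·112 + 4·88 = 5280; w2·w2 = 28·28 + 12·12 + 4·4 = 944
λ ≈ 5280/944 = 5.59322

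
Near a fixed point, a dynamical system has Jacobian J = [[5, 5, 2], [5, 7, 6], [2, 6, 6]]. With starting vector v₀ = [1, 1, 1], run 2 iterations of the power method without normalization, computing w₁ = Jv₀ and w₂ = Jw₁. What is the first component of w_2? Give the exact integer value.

w1 = Jv₀ = (5·1 + 5·1 + 2·1; 5·1 + 7·1 + 6·1; 2·1 + 6·1 + 6·1) = (12, 18, 14)
w2 = Jw1 = (5·12 + 5·18 + 2·14; 5·12 + 7·18 + 6·14; 2·12 + 6·18 + 6·14) = (178, 270, 216)
The requested component of w2 is 178.

178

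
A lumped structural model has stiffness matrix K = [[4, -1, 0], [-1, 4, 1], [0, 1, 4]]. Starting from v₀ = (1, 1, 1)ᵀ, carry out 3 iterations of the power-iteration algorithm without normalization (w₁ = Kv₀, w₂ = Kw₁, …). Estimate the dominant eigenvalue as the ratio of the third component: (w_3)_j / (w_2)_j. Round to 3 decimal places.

4.750

w1 = Kv₀ = (4·1 + (-1)·1 + 0·1; (-1)·1 + 4·1 + 1·1; 0·1 + 1·1 + 4·1) = (3, 4, 5)
w2 = Kw1 = (4·3 + (-1)·4 + 0·5; (-1)·3 + 4·4 + 1·5; 0·3 + 1·4 + 4·5) = (8, 18, 24)
w3 = Kw2 = (14, 88, 114)
Ratio at component: 114 / 24 = 4.750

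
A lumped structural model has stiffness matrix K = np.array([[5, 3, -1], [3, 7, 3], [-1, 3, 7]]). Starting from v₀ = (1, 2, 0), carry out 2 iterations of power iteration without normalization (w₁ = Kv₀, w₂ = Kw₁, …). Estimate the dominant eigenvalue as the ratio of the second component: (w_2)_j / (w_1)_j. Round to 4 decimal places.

w1 = Kv₀ = (11, 17, 5)
w2 = Kw1 = (101, 167, 75)
Ratio at component: 167 / 17 = 9.8235

9.8235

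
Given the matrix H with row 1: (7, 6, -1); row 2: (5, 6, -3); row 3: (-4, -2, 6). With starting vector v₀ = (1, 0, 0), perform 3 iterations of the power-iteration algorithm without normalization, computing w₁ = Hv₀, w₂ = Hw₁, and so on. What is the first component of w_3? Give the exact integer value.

1105

w1 = Hv₀ = (7·1 + 6·0 + (-1)·0; 5·1 + 6·0 + (-3)·0; (-4)·1 + (-2)·0 + 6·0) = (7, 5, -4)
w2 = Hw1 = (7·7 + 6·5 + (-1)·(-4); 5·7 + 6·5 + (-3)·(-4); (-4)·7 + (-2)·5 + 6·(-4)) = (83, 77, -62)
w3 = Hw2 = (1105, 1063, -858)
The requested component of w3 is 1105.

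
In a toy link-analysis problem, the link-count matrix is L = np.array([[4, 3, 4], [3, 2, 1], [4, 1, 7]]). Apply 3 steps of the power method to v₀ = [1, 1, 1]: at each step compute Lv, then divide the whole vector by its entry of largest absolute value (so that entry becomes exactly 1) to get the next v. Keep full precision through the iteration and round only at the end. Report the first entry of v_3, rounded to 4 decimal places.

0.7993

Lv0 = (11.00000, 6.00000, 12.00000); divide by 12.00000 → v1 = (0.91667, 0.50000, 1.00000)
Lv1 = (9.16667, 4.75000, 11.16667); divide by 11.16667 → v2 = (0.82090, 0.42537, 1.00000)
Lv2 = (8.55970, 4.31343, 10.70896); divide by 10.70896 → v3 = (0.79930, 0.40279, 1.00000)
Requested entry of v3: 1147/1435 = 0.7993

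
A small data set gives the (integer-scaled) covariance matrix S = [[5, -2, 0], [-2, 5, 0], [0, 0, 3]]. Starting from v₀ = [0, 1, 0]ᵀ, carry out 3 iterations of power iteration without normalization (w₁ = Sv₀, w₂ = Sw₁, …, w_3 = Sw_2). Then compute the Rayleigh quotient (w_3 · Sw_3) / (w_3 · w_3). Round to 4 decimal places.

w1 = Sv₀ = (5·0 + (-2)·1 + 0·0; (-2)·0 + 5·1 + 0·0; 0·0 + 0·1 + 3·0) = (-2, 5, 0)
w2 = Sw1 = (5·(-2) + (-2)·5 + 0·0; (-2)·(-2) + 5·5 + 0·0; 0·(-2) + 0·5 + 3·0) = (-20, 29, 0)
w3 = Sw2 = (-158, 185, 0)
Sw3 = (-1160, 1241, 0)
w3·Sw3 = (-158)·(-1160) + 185·1241 + 0·0 = 412865; w3·w3 = (-158)·(-158) + 185·185 + 0·0 = 59189
λ ≈ 412865/59189 = 6.9754

λ ≈ 6.9754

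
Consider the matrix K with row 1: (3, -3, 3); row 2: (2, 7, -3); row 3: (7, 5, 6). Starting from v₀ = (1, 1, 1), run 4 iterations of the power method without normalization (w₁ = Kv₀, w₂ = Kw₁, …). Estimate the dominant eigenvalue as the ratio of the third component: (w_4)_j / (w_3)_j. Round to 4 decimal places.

w1 = Kv₀ = (3·1 + (-3)·1 + 3·1; 2·1 + 7·1 + (-3)·1; 7·1 + 5·1 + 6·1) = (3, 6, 18)
w2 = Kw1 = (3·3 + (-3)·6 + 3·18; 2·3 + 7·6 + (-3)·18; 7·3 + 5·6 + 6·18) = (45, -6, 159)
w3 = Kw2 = (630, -429, 1239)
w4 = Kw3 = (6894, -5460, 9699)
Ratio at component: 9699 / 1239 = 7.8281

7.8281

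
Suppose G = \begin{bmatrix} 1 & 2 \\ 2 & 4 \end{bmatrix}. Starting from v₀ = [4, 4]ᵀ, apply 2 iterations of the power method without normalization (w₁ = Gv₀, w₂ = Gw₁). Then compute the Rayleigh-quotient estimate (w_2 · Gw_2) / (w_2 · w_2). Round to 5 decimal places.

w1 = Gv₀ = (1·4 + 2·4; 2·4 + 4·4) = (12, 24)
w2 = Gw1 = (1·12 + 2·24; 2·12 + 4·24) = (60, 120)
Gw2 = (300, 600)
w2·Gw2 = 60·300 + 120·600 = 90000; w2·w2 = 60·60 + 120·120 = 18000
λ ≈ 90000/18000 = 5.00000

5.00000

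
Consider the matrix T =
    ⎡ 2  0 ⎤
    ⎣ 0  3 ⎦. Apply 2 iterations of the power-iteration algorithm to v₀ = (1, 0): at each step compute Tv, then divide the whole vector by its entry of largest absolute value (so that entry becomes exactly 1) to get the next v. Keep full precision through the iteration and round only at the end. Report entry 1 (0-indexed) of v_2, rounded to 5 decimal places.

0.00000

Tv0 = (2.000000, 0.000000); divide by 2.000000 → v1 = (1.000000, 0.000000)
Tv1 = (2.000000, 0.000000); divide by 2.000000 → v2 = (1.000000, 0.000000)
Requested entry of v2: 0/4 = 0.00000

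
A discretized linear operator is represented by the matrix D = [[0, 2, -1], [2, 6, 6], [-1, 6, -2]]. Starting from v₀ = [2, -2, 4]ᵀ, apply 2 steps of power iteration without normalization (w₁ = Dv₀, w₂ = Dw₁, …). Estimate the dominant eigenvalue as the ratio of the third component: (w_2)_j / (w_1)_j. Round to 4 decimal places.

w1 = Dv₀ = (0·2 + 2·(-2) + (-1)·4; 2·2 + 6·(-2) + 6·4; (-1)·2 + 6·(-2) + (-2)·4) = (-8, 16, -22)
w2 = Dw1 = (0·(-8) + 2·16 + (-1)·(-22); 2·(-8) + 6·16 + 6·(-22); (-1)·(-8) + 6·16 + (-2)·(-22)) = (54, -52, 148)
Ratio at component: 148 / -22 = -6.7273

-6.7273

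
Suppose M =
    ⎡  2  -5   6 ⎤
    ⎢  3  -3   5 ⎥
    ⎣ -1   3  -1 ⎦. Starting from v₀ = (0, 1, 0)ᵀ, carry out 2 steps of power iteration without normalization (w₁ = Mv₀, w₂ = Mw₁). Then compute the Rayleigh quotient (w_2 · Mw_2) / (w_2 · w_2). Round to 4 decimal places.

-1.4522

w1 = Mv₀ = (-5, -3, 3)
w2 = Mw1 = (23, 9, -7)
Mw2 = (-41, 7, 11)
w2·Mw2 = 23·(-41) + 9·7 + (-7)·11 = -957; w2·w2 = 23·23 + 9·9 + (-7)·(-7) = 659
λ ≈ -957/659 = -1.4522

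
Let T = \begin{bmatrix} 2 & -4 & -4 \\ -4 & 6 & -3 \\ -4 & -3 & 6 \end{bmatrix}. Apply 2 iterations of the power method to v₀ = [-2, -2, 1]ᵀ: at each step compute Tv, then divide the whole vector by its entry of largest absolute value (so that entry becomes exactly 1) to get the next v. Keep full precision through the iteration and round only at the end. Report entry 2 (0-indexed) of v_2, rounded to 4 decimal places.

1.0000

Tv0 = (0.00000, -7.00000, 20.00000); divide by 20.00000 → v1 = (0.00000, -0.35000, 1.00000)
Tv1 = (-2.60000, -5.10000, 7.05000); divide by 7.05000 → v2 = (-0.36879, -0.72340, 1.00000)
Requested entry of v2: 141/141 = 1.0000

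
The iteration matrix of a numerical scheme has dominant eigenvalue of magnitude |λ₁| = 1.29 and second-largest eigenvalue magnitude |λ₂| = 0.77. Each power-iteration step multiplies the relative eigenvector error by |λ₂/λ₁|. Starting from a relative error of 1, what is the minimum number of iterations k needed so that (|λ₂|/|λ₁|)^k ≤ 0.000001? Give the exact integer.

|λ₂/λ₁| = 0.77/1.29 = 0.59690
Need k ≥ ln(0.000001) / ln(0.59690) = -13.8155 / -0.5160 ≈ 26.774
Smallest integer k satisfying the bound: 27

27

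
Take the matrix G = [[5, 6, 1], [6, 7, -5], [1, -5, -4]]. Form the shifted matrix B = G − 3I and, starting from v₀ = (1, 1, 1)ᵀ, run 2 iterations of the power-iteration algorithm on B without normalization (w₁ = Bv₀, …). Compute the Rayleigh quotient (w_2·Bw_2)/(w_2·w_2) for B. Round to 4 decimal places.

μ ≈ 1.2128

B = G − 3I has rows (2, 6, 1); (6, 4, -5); (1, -5, -7)
w1 = Bv₀ = (9, 5, -11)
w2 = Bw1 = (37, 129, 61)
Bw2 = (909, 433, -1035)
w2·Bw2 = 26355; w2·w2 = 21731; μ ≈ 26355/21731 = 1.2128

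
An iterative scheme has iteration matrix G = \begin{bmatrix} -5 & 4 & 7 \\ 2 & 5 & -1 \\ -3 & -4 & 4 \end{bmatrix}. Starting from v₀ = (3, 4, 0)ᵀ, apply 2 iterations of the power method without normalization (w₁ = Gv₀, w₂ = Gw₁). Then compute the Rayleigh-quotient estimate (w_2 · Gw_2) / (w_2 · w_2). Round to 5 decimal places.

w1 = Gv₀ = ((-5)·3 + 4·4 + 7·0; 2·3 + 5·4 + (-1)·0; (-3)·3 + (-4)·4 + 4·0) = (1, 26, -25)
w2 = Gw1 = ((-5)·1 + 4·26 + 7·(-25); 2·1 + 5·26 + (-1)·(-25); (-3)·1 + (-4)·26 + 4·(-25)) = (-76, 157, -207)
Gw2 = (-441, 840, -1228)
w2·Gw2 = (-76)·(-441) + 157·840 + (-207)·(-1228) = 419592; w2·w2 = (-76)·(-76) + 157·157 + (-207)·(-207) = 73274
λ ≈ 419592/73274 = 5.72634

5.72634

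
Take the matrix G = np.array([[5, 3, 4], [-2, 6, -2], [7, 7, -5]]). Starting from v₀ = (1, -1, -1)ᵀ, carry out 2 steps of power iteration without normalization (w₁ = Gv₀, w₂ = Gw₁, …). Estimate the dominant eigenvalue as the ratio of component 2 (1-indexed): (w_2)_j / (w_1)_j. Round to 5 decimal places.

7.00000

w1 = Gv₀ = (5·1 + 3·(-1) + 4·(-1); (-2)·1 + 6·(-1) + (-2)·(-1); 7·1 + 7·(-1) + (-5)·(-1)) = (-2, -6, 5)
w2 = Gw1 = (5·(-2) + 3·(-6) + 4·5; (-2)·(-2) + 6·(-6) + (-2)·5; 7·(-2) + 7·(-6) + (-5)·5) = (-8, -42, -81)
Ratio at component: -42 / -6 = 7.00000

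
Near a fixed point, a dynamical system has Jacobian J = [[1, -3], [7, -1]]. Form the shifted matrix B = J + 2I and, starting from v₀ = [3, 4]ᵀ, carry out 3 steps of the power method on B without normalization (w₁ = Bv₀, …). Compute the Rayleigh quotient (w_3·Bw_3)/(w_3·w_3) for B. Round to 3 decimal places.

B = J + 2I has rows (3, -3); (7, 1)
w1 = Bv₀ = (-3, 25)
w2 = Bw1 = (-84, 4)
w3 = Bw2 = (-264, -584)
Bw3 = (960, -2432)
w3·Bw3 = 1166848; w3·w3 = 410752; μ ≈ 1166848/410752 = 2.841

2.841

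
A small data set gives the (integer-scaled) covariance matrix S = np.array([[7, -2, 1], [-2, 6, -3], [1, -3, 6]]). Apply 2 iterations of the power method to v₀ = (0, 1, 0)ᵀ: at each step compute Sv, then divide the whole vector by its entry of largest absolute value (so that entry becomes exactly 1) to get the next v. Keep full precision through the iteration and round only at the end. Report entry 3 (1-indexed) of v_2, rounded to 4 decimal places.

-0.7755

Sv0 = (-2.00000, 6.00000, -3.00000); divide by 6.00000 → v1 = (-0.33333, 1.00000, -0.50000)
Sv1 = (-4.83333, 8.16667, -6.33333); divide by 8.16667 → v2 = (-0.59184, 1.00000, -0.77551)
Requested entry of v2: -38/49 = -0.7755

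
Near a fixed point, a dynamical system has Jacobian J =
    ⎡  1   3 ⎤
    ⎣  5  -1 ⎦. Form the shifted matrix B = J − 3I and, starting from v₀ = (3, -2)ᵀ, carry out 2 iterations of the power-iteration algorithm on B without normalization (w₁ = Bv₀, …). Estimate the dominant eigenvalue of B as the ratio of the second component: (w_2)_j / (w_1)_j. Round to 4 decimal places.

B = J − 3I has rows (-2, 3); (5, -4)
w1 = Bv₀ = ((-2)·3 + 3·(-2); 5·3 + (-4)·(-2)) = (-12, 23)
w2 = Bw1 = ((-2)·(-12) + 3·23; 5·(-12) + (-4)·23) = (93, -152)
Ratio: -152/23 = -6.6087

-6.6087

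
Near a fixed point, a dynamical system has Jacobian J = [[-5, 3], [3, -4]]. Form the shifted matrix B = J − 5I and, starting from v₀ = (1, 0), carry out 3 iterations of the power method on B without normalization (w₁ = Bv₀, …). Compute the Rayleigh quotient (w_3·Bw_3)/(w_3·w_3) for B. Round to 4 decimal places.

μ ≈ -12.4610

B = J − 5I has rows (-10, 3); (3, -9)
w1 = Bv₀ = (-10, 3)
w2 = Bw1 = (109, -57)
w3 = Bw2 = (-1261, 840)
Bw3 = (15130, -11343)
w3·Bw3 = -28607050; w3·w3 = 2295721; μ ≈ -28607050/2295721 = -12.4610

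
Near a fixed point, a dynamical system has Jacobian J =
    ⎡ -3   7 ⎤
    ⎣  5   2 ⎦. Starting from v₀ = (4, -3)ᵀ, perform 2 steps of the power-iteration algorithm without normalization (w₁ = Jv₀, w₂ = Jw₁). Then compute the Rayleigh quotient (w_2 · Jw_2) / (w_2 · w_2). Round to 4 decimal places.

w1 = Jv₀ = ((-3)·4 + 7·(-3); 5·4 + 2·(-3)) = (-33, 14)
w2 = Jw1 = ((-3)·(-33) + 7·14; 5·(-33) + 2·14) = (197, -137)
Jw2 = (-1550, 711)
w2·Jw2 = 197·(-1550) + (-137)·711 = -402757; w2·w2 = 197·197 + (-137)·(-137) = 57578
λ ≈ -402757/57578 = -6.9950

λ ≈ -6.9950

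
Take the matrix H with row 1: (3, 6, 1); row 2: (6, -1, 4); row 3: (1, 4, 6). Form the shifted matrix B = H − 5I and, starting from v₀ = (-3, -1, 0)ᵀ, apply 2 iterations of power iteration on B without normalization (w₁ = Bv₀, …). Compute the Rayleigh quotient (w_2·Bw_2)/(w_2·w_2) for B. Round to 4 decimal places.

B = H − 5I has rows (-2, 6, 1); (6, -6, 4); (1, 4, 1)
w1 = Bv₀ = ((-2)·(-3) + 6·(-1) + 1·0; 6·(-3) + (-6)·(-1) + 4·0; 1·(-3) + 4·(-1) + 1·0) = (0, -12, -7)
w2 = Bw1 = ((-2)·0 + 6·(-12) + 1·(-7); 6·0 + (-6)·(-12) + 4·(-7); 1·0 + 4·(-12) + 1·(-7)) = (-79, 44, -55)
Bw2 = (367, -958, 42)
w2·Bw2 = -73455; w2·w2 = 11202; μ ≈ -73455/11202 = -6.5573

-6.5573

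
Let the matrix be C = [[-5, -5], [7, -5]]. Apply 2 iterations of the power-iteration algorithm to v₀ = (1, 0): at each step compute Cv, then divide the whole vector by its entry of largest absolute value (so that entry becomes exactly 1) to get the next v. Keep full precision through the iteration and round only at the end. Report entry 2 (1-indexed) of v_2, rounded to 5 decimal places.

Cv0 = (-5.000000, 7.000000); divide by 7.000000 → v1 = (-0.714286, 1.000000)
Cv1 = (-1.428571, -10.000000); divide by -10.000000 → v2 = (0.142857, 1.000000)
Requested entry of v2: -70/-70 = 1.00000

1.00000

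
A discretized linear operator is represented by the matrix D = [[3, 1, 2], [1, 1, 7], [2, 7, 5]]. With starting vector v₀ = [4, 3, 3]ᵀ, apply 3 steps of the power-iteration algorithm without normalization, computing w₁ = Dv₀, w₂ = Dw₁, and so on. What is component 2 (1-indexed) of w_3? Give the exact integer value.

3742

w1 = Dv₀ = (3·4 + 1·3 + 2·3; 1·4 + 1·3 + 7·3; 2·4 + 7·3 + 5·3) = (21, 28, 44)
w2 = Dw1 = (3·21 + 1·28 + 2·44; 1·21 + 1·28 + 7·44; 2·21 + 7·28 + 5·44) = (179, 357, 458)
w3 = Dw2 = (1810, 3742, 5147)
The requested component of w3 is 3742.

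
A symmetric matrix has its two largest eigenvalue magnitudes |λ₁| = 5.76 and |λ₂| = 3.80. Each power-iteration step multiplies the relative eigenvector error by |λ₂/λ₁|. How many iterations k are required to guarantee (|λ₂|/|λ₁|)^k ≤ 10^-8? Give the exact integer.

45

|λ₂/λ₁| = 3.80/5.76 = 0.65972
Need k ≥ ln(10^-8) / ln(0.65972) = -18.4207 / -0.4159 ≈ 44.287
Smallest integer k satisfying the bound: 45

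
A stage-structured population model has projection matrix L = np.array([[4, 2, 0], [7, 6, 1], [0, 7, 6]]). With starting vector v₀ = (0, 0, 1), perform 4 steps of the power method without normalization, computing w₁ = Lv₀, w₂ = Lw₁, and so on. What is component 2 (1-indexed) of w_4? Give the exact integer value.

w1 = Lv₀ = (0, 1, 6)
w2 = Lw1 = (2, 12, 43)
w3 = Lw2 = (32, 129, 342)
w4 = Lw3 = (386, 1340, 2955)
The requested component of w4 is 1340.

1340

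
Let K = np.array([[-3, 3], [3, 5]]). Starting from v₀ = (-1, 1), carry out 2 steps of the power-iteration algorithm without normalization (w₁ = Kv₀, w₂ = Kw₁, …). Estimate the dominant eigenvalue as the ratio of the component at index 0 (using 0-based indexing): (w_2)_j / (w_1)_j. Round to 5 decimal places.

λ ≈ -2.00000

w1 = Kv₀ = ((-3)·(-1) + 3·1; 3·(-1) + 5·1) = (6, 2)
w2 = Kw1 = ((-3)·6 + 3·2; 3·6 + 5·2) = (-12, 28)
Ratio at component: -12 / 6 = -2.00000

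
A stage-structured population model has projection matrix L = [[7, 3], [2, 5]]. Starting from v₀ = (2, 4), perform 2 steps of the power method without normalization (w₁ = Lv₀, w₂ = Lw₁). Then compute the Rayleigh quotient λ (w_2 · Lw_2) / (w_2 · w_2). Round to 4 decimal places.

8.6926

w1 = Lv₀ = (26, 24)
w2 = Lw1 = (254, 172)
Lw2 = (2294, 1368)
w2·Lw2 = 254·2294 + 172·1368 = 817972; w2·w2 = 254·254 + 172·172 = 94100
λ ≈ 817972/94100 = 8.6926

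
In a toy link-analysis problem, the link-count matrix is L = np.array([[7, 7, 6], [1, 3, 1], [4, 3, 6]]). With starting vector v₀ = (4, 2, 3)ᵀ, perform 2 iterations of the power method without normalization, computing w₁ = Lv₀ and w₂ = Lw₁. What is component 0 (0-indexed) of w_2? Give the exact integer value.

w1 = Lv₀ = (7·4 + 7·2 + 6·3; 1·4 + 3·2 + 1·3; 4·4 + 3·2 + 6·3) = (60, 13, 40)
w2 = Lw1 = (7·60 + 7·13 + 6·40; 1·60 + 3·13 + 1·40; 4·60 + 3·13 + 6·40) = (751, 139, 519)
The requested component of w2 is 751.

751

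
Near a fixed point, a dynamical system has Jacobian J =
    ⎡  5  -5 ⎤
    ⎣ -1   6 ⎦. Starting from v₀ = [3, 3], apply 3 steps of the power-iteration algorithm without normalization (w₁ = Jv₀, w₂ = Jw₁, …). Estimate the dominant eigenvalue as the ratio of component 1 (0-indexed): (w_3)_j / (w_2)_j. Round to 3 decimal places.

λ ≈ 6.833

w1 = Jv₀ = (5·3 + (-5)·3; (-1)·3 + 6·3) = (0, 15)
w2 = Jw1 = (5·0 + (-5)·15; (-1)·0 + 6·15) = (-75, 90)
w3 = Jw2 = (-825, 615)
Ratio at component: 615 / 90 = 6.833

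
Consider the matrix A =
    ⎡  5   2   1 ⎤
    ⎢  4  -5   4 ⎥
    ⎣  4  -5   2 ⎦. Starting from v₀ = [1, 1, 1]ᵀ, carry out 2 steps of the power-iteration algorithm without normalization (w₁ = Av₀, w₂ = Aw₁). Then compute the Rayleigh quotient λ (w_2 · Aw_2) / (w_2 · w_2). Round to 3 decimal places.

w1 = Av₀ = (8, 3, 1)
w2 = Aw1 = (47, 21, 19)
Aw2 = (296, 159, 121)
w2·Aw2 = 47·296 + 21·159 + 19·121 = 19550; w2·w2 = 47·47 + 21·21 + 19·19 = 3011
λ ≈ 19550/3011 = 6.493

6.493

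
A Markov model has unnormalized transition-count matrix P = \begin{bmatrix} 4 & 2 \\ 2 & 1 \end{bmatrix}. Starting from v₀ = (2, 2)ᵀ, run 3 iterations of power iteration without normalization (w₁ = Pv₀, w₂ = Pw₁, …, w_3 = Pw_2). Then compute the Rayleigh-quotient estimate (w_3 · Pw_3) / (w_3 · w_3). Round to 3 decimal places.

5.000

w1 = Pv₀ = (4·2 + 2·2; 2·2 + 1·2) = (12, 6)
w2 = Pw1 = (4·12 + 2·6; 2·12 + 1·6) = (60, 30)
w3 = Pw2 = (300, 150)
Pw3 = (1500, 750)
w3·Pw3 = 300·1500 + 150·750 = 562500; w3·w3 = 300·300 + 150·150 = 112500
λ ≈ 562500/112500 = 5.000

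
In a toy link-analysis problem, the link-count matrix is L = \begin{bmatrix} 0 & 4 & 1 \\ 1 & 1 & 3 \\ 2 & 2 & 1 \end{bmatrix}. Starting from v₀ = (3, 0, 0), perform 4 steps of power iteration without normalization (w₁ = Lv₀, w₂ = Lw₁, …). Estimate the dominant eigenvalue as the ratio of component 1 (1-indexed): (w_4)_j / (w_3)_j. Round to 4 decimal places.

w1 = Lv₀ = (0, 3, 6)
w2 = Lw1 = (18, 21, 12)
w3 = Lw2 = (96, 75, 90)
w4 = Lw3 = (390, 441, 432)
Ratio at component: 390 / 96 = 4.0625

4.0625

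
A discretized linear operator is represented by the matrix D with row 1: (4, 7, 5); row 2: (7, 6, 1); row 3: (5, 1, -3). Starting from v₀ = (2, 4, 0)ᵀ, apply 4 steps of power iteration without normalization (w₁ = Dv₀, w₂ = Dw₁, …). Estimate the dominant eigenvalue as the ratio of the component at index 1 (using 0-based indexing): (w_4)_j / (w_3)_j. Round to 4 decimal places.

λ ≈ 13.1034

w1 = Dv₀ = (36, 38, 14)
w2 = Dw1 = (480, 494, 176)
w3 = Dw2 = (6258, 6500, 2366)
w4 = Dw3 = (82362, 85172, 30692)
Ratio at component: 85172 / 6500 = 13.1034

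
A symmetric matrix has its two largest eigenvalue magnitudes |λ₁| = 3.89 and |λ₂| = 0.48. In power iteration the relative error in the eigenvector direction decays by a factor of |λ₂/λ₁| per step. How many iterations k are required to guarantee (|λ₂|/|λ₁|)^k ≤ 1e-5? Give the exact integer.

6

|λ₂/λ₁| = 0.48/3.89 = 0.12339
Need k ≥ ln(1e-5) / ln(0.12339) = -11.5129 / -2.0924 ≈ 5.502
Smallest integer k satisfying the bound: 6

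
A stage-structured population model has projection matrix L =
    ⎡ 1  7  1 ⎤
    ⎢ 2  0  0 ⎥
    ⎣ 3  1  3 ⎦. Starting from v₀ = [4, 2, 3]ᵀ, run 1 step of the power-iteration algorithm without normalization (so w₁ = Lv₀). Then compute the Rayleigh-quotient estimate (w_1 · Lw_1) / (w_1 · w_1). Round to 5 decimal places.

w1 = Lv₀ = (1·4 + 7·2 + 1·3; 2·4 + 0·2 + 0·3; 3·4 + 1·2 + 3·3) = (21, 8, 23)
Lw1 = (100, 42, 140)
w1·Lw1 = 21·100 + 8·42 + 23·140 = 5656; w1·w1 = 21·21 + 8·8 + 23·23 = 1034
λ ≈ 5656/1034 = 5.47002

λ ≈ 5.47002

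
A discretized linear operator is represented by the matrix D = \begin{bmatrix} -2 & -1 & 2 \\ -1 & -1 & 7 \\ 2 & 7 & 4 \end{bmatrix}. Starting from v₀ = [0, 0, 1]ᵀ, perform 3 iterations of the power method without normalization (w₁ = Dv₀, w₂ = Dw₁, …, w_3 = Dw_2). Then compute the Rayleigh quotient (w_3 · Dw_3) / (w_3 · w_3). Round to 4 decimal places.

w1 = Dv₀ = (2, 7, 4)
w2 = Dw1 = (-3, 19, 69)
w3 = Dw2 = (125, 467, 403)
Dw3 = (89, 2229, 5131)
w3·Dw3 = 125·89 + 467·2229 + 403·5131 = 3119861; w3·w3 = 125·125 + 467·467 + 403·403 = 396123
λ ≈ 3119861/396123 = 7.8760

λ ≈ 7.8760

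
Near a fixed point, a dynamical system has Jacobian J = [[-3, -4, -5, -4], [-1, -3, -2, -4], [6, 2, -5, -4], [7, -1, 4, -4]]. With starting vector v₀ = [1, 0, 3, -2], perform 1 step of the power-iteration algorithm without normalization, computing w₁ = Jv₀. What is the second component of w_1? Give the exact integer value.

w1 = Jv₀ = ((-3)·1 + (-4)·0 + (-5)·3 + (-4)·(-2); (-1)·1 + (-3)·0 + (-2)·3 + (-4)·(-2); 6·1 + 2·0 + (-5)·3 + (-4)·(-2); 7·1 + (-1)·0 + 4·3 + (-4)·(-2)) = (-10, 1, -1, 27)
The requested component of w1 is 1.

1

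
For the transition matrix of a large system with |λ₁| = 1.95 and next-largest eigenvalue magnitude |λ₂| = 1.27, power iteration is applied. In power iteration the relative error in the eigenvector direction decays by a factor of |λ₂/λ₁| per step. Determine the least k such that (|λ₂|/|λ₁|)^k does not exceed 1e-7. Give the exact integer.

|λ₂/λ₁| = 1.27/1.95 = 0.65128
Need k ≥ ln(1e-7) / ln(0.65128) = -16.1181 / -0.4288 ≈ 37.588
Smallest integer k satisfying the bound: 38

38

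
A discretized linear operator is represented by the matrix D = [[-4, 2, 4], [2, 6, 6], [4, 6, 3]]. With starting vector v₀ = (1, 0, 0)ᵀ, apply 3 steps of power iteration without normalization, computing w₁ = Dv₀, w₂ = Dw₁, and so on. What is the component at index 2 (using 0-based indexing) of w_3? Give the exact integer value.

336

w1 = Dv₀ = ((-4)·1 + 2·0 + 4·0; 2·1 + 6·0 + 6·0; 4·1 + 6·0 + 3·0) = (-4, 2, 4)
w2 = Dw1 = ((-4)·(-4) + 2·2 + 4·4; 2·(-4) + 6·2 + 6·4; 4·(-4) + 6·2 + 3·4) = (36, 28, 8)
w3 = Dw2 = (-56, 288, 336)
The requested component of w3 is 336.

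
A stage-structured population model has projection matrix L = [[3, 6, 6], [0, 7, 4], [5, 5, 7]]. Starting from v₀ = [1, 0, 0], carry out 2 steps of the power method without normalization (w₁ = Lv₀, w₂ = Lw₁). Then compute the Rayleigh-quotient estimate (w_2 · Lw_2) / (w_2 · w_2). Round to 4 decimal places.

13.5700

w1 = Lv₀ = (3·1 + 6·0 + 6·0; 0·1 + 7·0 + 4·0; 5·1 + 5·0 + 7·0) = (3, 0, 5)
w2 = Lw1 = (3·3 + 6·0 + 6·5; 0·3 + 7·0 + 4·5; 5·3 + 5·0 + 7·5) = (39, 20, 50)
Lw2 = (537, 340, 645)
w2·Lw2 = 39·537 + 20·340 + 50·645 = 59993; w2·w2 = 39·39 + 20·20 + 50·50 = 4421
λ ≈ 59993/4421 = 13.5700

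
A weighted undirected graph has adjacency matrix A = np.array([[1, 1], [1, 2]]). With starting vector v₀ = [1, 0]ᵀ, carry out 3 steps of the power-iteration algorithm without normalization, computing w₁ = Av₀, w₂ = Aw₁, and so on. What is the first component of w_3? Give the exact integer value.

5

w1 = Av₀ = (1, 1)
w2 = Aw1 = (2, 3)
w3 = Aw2 = (5, 8)
The requested component of w3 is 5.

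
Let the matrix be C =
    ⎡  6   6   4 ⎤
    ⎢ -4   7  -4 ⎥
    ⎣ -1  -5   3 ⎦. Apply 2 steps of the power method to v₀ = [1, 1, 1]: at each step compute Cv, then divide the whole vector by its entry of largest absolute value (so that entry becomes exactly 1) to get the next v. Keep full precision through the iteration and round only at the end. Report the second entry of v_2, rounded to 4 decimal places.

-0.7564

Cv0 = (16.00000, -1.00000, -3.00000); divide by 16.00000 → v1 = (1.00000, -0.06250, -0.18750)
Cv1 = (4.87500, -3.68750, -1.25000); divide by 4.87500 → v2 = (1.00000, -0.75641, -0.25641)
Requested entry of v2: -59/78 = -0.7564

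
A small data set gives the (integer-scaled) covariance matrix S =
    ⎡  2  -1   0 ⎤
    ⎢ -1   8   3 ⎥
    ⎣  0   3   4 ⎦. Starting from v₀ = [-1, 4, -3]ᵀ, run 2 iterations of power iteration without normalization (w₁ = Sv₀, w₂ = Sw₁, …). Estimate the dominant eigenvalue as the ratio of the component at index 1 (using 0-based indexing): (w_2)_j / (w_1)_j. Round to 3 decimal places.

8.250

w1 = Sv₀ = (2·(-1) + (-1)·4 + 0·(-3); (-1)·(-1) + 8·4 + 3·(-3); 0·(-1) + 3·4 + 4·(-3)) = (-6, 24, 0)
w2 = Sw1 = (2·(-6) + (-1)·24 + 0·0; (-1)·(-6) + 8·24 + 3·0; 0·(-6) + 3·24 + 4·0) = (-36, 198, 72)
Ratio at component: 198 / 24 = 8.250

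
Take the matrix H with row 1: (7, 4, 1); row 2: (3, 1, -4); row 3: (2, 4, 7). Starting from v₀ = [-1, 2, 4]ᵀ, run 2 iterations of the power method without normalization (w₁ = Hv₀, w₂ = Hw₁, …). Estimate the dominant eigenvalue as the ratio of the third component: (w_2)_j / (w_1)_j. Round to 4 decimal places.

λ ≈ 5.2941

w1 = Hv₀ = (7·(-1) + 4·2 + 1·4; 3·(-1) + 1·2 + (-4)·4; 2·(-1) + 4·2 + 7·4) = (5, -17, 34)
w2 = Hw1 = (7·5 + 4·(-17) + 1·34; 3·5 + 1·(-17) + (-4)·34; 2·5 + 4·(-17) + 7·34) = (1, -138, 180)
Ratio at component: 180 / 34 = 5.2941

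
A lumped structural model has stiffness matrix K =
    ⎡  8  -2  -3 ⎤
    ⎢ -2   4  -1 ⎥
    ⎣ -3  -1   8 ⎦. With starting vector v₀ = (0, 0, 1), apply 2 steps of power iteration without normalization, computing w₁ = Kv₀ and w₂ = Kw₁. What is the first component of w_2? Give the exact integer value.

w1 = Kv₀ = (8·0 + (-2)·0 + (-3)·1; (-2)·0 + 4·0 + (-1)·1; (-3)·0 + (-1)·0 + 8·1) = (-3, -1, 8)
w2 = Kw1 = (8·(-3) + (-2)·(-1) + (-3)·8; (-2)·(-3) + 4·(-1) + (-1)·8; (-3)·(-3) + (-1)·(-1) + 8·8) = (-46, -6, 74)
The requested component of w2 is -46.

-46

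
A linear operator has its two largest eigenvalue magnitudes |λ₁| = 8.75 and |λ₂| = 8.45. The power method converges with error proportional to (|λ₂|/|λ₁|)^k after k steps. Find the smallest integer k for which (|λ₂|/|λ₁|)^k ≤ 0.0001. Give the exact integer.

|λ₂/λ₁| = 8.45/8.75 = 0.96571
Need k ≥ ln(0.0001) / ln(0.96571) = -9.2103 / -0.0349 ≈ 264.003
Smallest integer k satisfying the bound: 265

265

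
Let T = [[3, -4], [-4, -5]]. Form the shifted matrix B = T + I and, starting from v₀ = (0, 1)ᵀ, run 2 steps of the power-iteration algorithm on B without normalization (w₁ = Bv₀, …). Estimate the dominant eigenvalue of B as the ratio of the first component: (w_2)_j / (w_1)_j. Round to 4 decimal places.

μ ≈ 0.0000

B = T + I has rows (4, -4); (-4, -4)
w1 = Bv₀ = (-4, -4)
w2 = Bw1 = (0, 32)
Ratio: 0/-4 = 0.0000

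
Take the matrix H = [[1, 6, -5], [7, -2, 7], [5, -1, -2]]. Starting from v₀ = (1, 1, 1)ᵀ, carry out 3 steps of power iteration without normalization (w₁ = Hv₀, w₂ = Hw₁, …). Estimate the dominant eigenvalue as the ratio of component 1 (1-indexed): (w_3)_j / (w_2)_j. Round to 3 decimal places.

w1 = Hv₀ = (1·1 + 6·1 + (-5)·1; 7·1 + (-2)·1 + 7·1; 5·1 + (-1)·1 + (-2)·1) = (2, 12, 2)
w2 = Hw1 = (1·2 + 6·12 + (-5)·2; 7·2 + (-2)·12 + 7·2; 5·2 + (-1)·12 + (-2)·2) = (64, 4, -6)
w3 = Hw2 = (118, 398, 328)
Ratio at component: 118 / 64 = 1.844

1.844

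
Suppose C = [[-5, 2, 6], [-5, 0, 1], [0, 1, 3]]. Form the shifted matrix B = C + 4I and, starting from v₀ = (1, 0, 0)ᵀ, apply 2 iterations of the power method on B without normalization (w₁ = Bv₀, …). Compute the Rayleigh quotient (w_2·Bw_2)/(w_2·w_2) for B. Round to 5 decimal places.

B = C + 4I has rows (-1, 2, 6); (-5, 4, 1); (0, 1, 7)
w1 = Bv₀ = ((-1)·1 + 2·0 + 6·0; (-5)·1 + 4·0 + 1·0; 0·1 + 1·0 + 7·0) = (-1, -5, 0)
w2 = Bw1 = ((-1)·(-1) + 2·(-5) + 6·0; (-5)·(-1) + 4·(-5) + 1·0; 0·(-1) + 1·(-5) + 7·0) = (-9, -15, -5)
Bw2 = (-51, -20, -50)
w2·Bw2 = 1009; w2·w2 = 331; μ ≈ 1009/331 = 3.04834

3.04834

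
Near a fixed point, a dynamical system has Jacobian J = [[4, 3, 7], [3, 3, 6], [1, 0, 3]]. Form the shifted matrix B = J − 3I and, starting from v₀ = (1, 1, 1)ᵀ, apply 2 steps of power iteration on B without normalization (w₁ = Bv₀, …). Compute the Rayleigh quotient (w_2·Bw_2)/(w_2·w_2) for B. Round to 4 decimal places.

B = J − 3I has rows (1, 3, 7); (3, 0, 6); (1, 0, 0)
w1 = Bv₀ = (11, 9, 1)
w2 = Bw1 = (45, 39, 11)
Bw2 = (239, 201, 45)
w2·Bw2 = 19089; w2·w2 = 3667; μ ≈ 19089/3667 = 5.2056

5.2056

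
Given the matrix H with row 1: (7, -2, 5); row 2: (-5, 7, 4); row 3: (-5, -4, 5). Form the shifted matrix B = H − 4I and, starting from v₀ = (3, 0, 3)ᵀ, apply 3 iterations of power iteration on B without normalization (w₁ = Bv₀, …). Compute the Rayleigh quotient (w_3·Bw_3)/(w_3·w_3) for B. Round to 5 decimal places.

μ ≈ 1.68025

B = H − 4I has rows (3, -2, 5); (-5, 3, 4); (-5, -4, 1)
w1 = Bv₀ = (3·3 + (-2)·0 + 5·3; (-5)·3 + 3·0 + 4·3; (-5)·3 + (-4)·0 + 1·3) = (24, -3, -12)
w2 = Bw1 = (3·24 + (-2)·(-3) + 5·(-12); (-5)·24 + 3·(-3) + 4·(-12); (-5)·24 + (-4)·(-3) + 1·(-12)) = (18, -177, -120)
w3 = Bw2 = (-192, -1101, 498)
Bw3 = (4116, -351, 5862)
w3·Bw3 = 2515455; w3·w3 = 1497069; μ ≈ 2515455/1497069 = 1.68025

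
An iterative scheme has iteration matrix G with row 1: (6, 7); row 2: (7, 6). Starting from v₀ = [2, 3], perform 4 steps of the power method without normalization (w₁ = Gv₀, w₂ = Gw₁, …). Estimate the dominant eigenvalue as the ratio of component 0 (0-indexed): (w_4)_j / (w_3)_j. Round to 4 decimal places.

w1 = Gv₀ = (6·2 + 7·3; 7·2 + 6·3) = (33, 32)
w2 = Gw1 = (6·33 + 7·32; 7·33 + 6·32) = (422, 423)
w3 = Gw2 = (5493, 5492)
w4 = Gw3 = (71402, 71403)
Ratio at component: 71402 / 5493 = 12.9987

λ ≈ 12.9987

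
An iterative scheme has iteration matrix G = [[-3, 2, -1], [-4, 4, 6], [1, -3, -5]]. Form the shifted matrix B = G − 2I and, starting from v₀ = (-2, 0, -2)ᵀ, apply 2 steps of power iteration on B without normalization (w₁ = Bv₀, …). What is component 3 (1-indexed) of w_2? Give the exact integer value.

-60

B = G − 2I has rows (-5, 2, -1); (-4, 2, 6); (1, -3, -7)
w1 = Bv₀ = ((-5)·(-2) + 2·0 + (-1)·(-2); (-4)·(-2) + 2·0 + 6·(-2); 1·(-2) + (-3)·0 + (-7)·(-2)) = (12, -4, 12)
w2 = Bw1 = ((-5)·12 + 2·(-4) + (-1)·12; (-4)·12 + 2·(-4) + 6·12; 1·12 + (-3)·(-4) + (-7)·12) = (-80, 16, -60)
Requested component of w2: -60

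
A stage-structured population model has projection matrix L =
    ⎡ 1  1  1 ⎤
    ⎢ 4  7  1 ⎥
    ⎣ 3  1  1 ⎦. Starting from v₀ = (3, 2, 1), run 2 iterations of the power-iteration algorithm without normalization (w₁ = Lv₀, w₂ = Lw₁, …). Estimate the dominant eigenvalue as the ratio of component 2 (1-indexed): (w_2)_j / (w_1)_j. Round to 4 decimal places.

λ ≈ 8.3333

w1 = Lv₀ = (1·3 + 1·2 + 1·1; 4·3 + 7·2 + 1·1; 3·3 + 1·2 + 1·1) = (6, 27, 12)
w2 = Lw1 = (1·6 + 1·27 + 1·12; 4·6 + 7·27 + 1·12; 3·6 + 1·27 + 1·12) = (45, 225, 57)
Ratio at component: 225 / 27 = 8.3333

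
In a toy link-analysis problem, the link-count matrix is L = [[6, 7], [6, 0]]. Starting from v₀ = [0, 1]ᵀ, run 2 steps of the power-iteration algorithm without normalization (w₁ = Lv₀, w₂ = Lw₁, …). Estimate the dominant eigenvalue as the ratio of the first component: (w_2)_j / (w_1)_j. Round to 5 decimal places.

6.00000

w1 = Lv₀ = (6·0 + 7·1; 6·0 + 0·1) = (7, 0)
w2 = Lw1 = (6·7 + 7·0; 6·7 + 0·0) = (42, 42)
Ratio at component: 42 / 7 = 6.00000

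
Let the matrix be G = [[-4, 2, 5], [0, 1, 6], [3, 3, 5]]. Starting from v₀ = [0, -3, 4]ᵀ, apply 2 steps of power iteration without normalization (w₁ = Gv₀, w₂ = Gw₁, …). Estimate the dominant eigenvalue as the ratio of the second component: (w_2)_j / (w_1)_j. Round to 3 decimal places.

4.143

w1 = Gv₀ = (14, 21, 11)
w2 = Gw1 = (41, 87, 160)
Ratio at component: 87 / 21 = 4.143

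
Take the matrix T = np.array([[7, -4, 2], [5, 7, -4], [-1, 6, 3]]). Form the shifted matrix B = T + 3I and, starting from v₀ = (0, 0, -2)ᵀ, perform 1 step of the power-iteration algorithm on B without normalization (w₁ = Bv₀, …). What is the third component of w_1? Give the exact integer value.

-12

B = T + 3I has rows (10, -4, 2); (5, 10, -4); (-1, 6, 6)
w1 = Bv₀ = (10·0 + (-4)·0 + 2·(-2); 5·0 + 10·0 + (-4)·(-2); (-1)·0 + 6·0 + 6·(-2)) = (-4, 8, -12)
Requested component of w1: -12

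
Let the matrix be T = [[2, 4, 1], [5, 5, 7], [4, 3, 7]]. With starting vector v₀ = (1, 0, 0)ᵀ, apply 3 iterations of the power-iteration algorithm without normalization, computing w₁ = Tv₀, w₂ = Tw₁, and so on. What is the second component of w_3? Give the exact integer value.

812

w1 = Tv₀ = (2·1 + 4·0 + 1·0; 5·1 + 5·0 + 7·0; 4·1 + 3·0 + 7·0) = (2, 5, 4)
w2 = Tw1 = (2·2 + 4·5 + 1·4; 5·2 + 5·5 + 7·4; 4·2 + 3·5 + 7·4) = (28, 63, 51)
w3 = Tw2 = (359, 812, 658)
The requested component of w3 is 812.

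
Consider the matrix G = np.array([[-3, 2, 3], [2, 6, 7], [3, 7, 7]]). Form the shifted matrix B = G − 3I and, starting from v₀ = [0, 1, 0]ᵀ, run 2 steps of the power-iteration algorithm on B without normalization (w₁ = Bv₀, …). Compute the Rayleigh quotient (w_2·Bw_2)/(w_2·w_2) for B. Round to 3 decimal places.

B = G − 3I has rows (-6, 2, 3); (2, 3, 7); (3, 7, 4)
w1 = Bv₀ = ((-6)·0 + 2·1 + 3·0; 2·0 + 3·1 + 7·0; 3·0 + 7·1 + 4·0) = (2, 3, 7)
w2 = Bw1 = ((-6)·2 + 2·3 + 3·7; 2·2 + 3·3 + 7·7; 3·2 + 7·3 + 4·7) = (15, 62, 55)
Bw2 = (199, 601, 699)
w2·Bw2 = 78692; w2·w2 = 7094; μ ≈ 78692/7094 = 11.093

μ ≈ 11.093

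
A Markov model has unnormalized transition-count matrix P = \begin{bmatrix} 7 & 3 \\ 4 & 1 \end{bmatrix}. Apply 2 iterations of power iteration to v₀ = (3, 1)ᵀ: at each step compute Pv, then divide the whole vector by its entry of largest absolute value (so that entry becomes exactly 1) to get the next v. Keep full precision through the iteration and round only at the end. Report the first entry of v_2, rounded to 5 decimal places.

Pv0 = (24.000000, 13.000000); divide by 24.000000 → v1 = (1.000000, 0.541667)
Pv1 = (8.625000, 4.541667); divide by 8.625000 → v2 = (1.000000, 0.526570)
Requested entry of v2: 207/207 = 1.00000

1.00000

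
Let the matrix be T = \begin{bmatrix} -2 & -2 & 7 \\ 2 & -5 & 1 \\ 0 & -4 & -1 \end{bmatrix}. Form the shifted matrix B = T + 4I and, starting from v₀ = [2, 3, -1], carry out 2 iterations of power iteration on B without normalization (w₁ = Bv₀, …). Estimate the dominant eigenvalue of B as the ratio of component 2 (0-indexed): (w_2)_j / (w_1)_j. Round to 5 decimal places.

B = T + 4I has rows (2, -2, 7); (2, -1, 1); (0, -4, 3)
w1 = Bv₀ = (2·2 + (-2)·3 + 7·(-1); 2·2 + (-1)·3 + 1·(-1); 0·2 + (-4)·3 + 3·(-1)) = (-9, 0, -15)
w2 = Bw1 = (2·(-9) + (-2)·0 + 7·(-15); 2·(-9) + (-1)·0 + 1·(-15); 0·(-9) + (-4)·0 + 3·(-15)) = (-123, -33, -45)
Ratio: -45/-15 = 3.00000

μ ≈ 3.00000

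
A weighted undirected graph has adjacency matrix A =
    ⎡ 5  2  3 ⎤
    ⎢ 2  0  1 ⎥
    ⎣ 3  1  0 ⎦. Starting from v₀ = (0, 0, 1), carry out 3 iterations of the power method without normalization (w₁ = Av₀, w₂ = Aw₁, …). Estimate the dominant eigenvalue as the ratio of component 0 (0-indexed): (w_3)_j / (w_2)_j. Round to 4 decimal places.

7.4706

w1 = Av₀ = (3, 1, 0)
w2 = Aw1 = (17, 6, 10)
w3 = Aw2 = (127, 44, 57)
Ratio at component: 127 / 17 = 7.4706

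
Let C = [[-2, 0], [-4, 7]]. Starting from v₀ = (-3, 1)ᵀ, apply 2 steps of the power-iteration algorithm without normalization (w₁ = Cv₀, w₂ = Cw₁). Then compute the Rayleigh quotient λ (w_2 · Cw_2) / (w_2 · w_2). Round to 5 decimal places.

7.32732

w1 = Cv₀ = ((-2)·(-3) + 0·1; (-4)·(-3) + 7·1) = (6, 19)
w2 = Cw1 = ((-2)·6 + 0·19; (-4)·6 + 7·19) = (-12, 109)
Cw2 = (24, 811)
w2·Cw2 = (-12)·24 + 109·811 = 88111; w2·w2 = (-12)·(-12) + 109·109 = 12025
λ ≈ 88111/12025 = 7.32732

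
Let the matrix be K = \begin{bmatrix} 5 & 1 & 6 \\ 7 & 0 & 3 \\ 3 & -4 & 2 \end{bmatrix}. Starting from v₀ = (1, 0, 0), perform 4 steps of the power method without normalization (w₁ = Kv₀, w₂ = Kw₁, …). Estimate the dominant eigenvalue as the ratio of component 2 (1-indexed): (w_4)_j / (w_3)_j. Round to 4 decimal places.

w1 = Kv₀ = (5, 7, 3)
w2 = Kw1 = (50, 44, -7)
w3 = Kw2 = (252, 329, -40)
w4 = Kw3 = (1349, 1644, -640)
Ratio at component: 1644 / 329 = 4.9970

4.9970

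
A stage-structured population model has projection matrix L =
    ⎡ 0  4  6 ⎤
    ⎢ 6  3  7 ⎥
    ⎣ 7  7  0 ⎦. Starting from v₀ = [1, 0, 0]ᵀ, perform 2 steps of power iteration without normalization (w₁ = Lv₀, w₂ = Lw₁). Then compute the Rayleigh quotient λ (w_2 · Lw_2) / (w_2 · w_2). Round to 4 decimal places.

λ ≈ 12.5477

w1 = Lv₀ = (0·1 + 4·0 + 6·0; 6·1 + 3·0 + 7·0; 7·1 + 7·0 + 0·0) = (0, 6, 7)
w2 = Lw1 = (0·0 + 4·6 + 6·7; 6·0 + 3·6 + 7·7; 7·0 + 7·6 + 0·7) = (66, 67, 42)
Lw2 = (520, 891, 931)
w2·Lw2 = 66·520 + 67·891 + 42·931 = 133119; w2·w2 = 66·66 + 67·67 + 42·42 = 10609
λ ≈ 133119/10609 = 12.5477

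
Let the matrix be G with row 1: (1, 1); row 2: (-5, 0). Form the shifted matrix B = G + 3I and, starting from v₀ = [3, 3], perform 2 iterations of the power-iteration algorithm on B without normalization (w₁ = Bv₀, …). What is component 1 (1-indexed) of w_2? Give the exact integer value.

54

B = G + 3I has rows (4, 1); (-5, 3)
w1 = Bv₀ = (15, -6)
w2 = Bw1 = (54, -93)
Requested component of w2: 54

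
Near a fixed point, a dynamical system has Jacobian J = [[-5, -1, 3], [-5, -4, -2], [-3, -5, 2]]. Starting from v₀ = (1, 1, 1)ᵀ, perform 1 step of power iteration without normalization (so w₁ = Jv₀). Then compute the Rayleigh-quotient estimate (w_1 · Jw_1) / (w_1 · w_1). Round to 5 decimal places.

w1 = Jv₀ = ((-5)·1 + (-1)·1 + 3·1; (-5)·1 + (-4)·1 + (-2)·1; (-3)·1 + (-5)·1 + 2·1) = (-3, -11, -6)
Jw1 = (8, 71, 52)
w1·Jw1 = (-3)·8 + (-11)·71 + (-6)·52 = -1117; w1·w1 = (-3)·(-3) + (-11)·(-11) + (-6)·(-6) = 166
λ ≈ -1117/166 = -6.72892

λ ≈ -6.72892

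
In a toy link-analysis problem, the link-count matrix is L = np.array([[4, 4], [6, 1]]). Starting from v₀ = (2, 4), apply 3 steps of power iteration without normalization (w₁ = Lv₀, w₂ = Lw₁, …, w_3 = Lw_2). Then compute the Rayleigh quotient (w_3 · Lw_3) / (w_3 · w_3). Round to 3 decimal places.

w1 = Lv₀ = (4·2 + 4·4; 6·2 + 1·4) = (24, 16)
w2 = Lw1 = (4·24 + 4·16; 6·24 + 1·16) = (160, 160)
w3 = Lw2 = (1280, 1120)
Lw3 = (9600, 8800)
w3·Lw3 = 1280·9600 + 1120·8800 = 22144000; w3·w3 = 1280·1280 + 1120·1120 = 2892800
λ ≈ 22144000/2892800 = 7.655

7.655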